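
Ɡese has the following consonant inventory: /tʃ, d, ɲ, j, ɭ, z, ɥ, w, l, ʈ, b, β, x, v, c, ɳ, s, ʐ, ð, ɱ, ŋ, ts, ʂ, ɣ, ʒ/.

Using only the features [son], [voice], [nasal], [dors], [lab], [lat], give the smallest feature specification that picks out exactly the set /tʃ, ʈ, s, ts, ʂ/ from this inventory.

[−voice, −dors]

/tʃ, ʈ, s, ts, ʂ/ are all [−voice], [−dorsal], and no other segment in the inventory matches both values. Dropping any one of them over-generates: [−dorsal] alone would also admit /d, ɭ, z, l, …/; [−voice] alone would also admit /x, c/. No other single listed feature picks out exactly this set either, so fewer than two features will not do.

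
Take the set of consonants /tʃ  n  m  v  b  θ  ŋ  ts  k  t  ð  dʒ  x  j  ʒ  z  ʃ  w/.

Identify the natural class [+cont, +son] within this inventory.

j, w

Checking each segment against [+continuant], [+sonorant]: /j/ (palatal glide), /w/ (labial-velar glide) satisfy every feature; every other segment in the inventory fails at least one.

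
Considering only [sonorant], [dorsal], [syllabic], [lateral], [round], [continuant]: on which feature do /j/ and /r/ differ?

/j/ is the palatal glide and /r/ is the alveolar trill. Both are [+sonorant], [−syllabic], [−lateral], [−round], [+continuant]. /j/ is [+dorsal] while /r/ is [−dorsal], so the distinguishing feature is [dorsal].

[dorsal]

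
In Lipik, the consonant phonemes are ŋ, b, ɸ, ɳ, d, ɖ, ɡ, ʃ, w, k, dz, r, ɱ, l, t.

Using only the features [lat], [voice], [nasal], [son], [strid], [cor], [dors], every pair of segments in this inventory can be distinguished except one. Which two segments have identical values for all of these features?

ɖ, d

/ɖ/ (voiced retroflex stop) and /d/ (voiced alveolar stop) are both [−lateral], [+voice], [−nasal], [−sonorant], [−strident], [+coronal], [−dorsal], so none of the listed features separates them. (They do differ in [anterior], which is not among the given features.) Every other pair in the inventory differs on at least one listed feature.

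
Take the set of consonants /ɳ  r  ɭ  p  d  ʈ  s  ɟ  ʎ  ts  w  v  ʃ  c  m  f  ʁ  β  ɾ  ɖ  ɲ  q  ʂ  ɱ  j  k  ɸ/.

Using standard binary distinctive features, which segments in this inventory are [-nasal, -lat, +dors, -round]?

ɟ, c, ʁ, q, j, k

Eliminate segments failing any feature: /ɳ, m, ɲ, ɱ/ are [+nasal]; /r, p, d, ʈ, s, ts, v, ʃ, f, β, ɾ, ɖ, ʂ, ɸ/ are [-dorsal]; /ɭ, ʎ/ are [+lateral]; /w/ is [+round]. The remaining /ɟ, c, ʁ, q, j, k/ satisfy [-nasal], [-lateral], [+dorsal], [-round].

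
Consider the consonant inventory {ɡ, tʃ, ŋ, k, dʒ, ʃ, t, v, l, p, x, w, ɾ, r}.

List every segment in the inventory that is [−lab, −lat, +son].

Checking each segment against [−labial], [−lateral], [+sonorant]: /ŋ/ (velar nasal), /ɾ/ (alveolar tap), /r/ (alveolar trill) satisfy every feature; every other segment in the inventory fails at least one.

ŋ, ɾ, r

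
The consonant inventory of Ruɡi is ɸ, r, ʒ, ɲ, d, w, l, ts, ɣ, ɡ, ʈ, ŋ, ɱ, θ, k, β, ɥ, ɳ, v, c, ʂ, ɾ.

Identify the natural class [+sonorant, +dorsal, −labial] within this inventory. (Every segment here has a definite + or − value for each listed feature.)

ɲ, ŋ

Checking each segment against [+sonorant], [+dorsal], [−labial]: /ɲ/ (palatal nasal), /ŋ/ (velar nasal) satisfy every feature; every other segment in the inventory fails at least one.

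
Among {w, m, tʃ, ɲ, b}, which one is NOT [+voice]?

tʃ

/tʃ/ is the voiceless postalveolar affricate, which is [-voice]; the rest — /b, m, w, ɲ/ — are [+voice].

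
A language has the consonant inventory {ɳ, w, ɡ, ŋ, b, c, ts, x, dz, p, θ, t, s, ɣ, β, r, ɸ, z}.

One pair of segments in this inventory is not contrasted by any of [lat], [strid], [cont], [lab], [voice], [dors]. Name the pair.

On the given features, /ɡ/ and /ŋ/ have an identical profile: [−lateral], [−strident], [−continuant], [−labial], [+voice], [+dorsal]. No other two segments in the inventory coincide on all 6 features. (They do differ in [sonorant] and [nasal], which are not among the given features.)

ɡ, ŋ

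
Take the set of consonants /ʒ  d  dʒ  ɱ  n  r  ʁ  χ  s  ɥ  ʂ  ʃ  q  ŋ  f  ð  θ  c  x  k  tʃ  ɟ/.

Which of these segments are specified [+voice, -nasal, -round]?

ʒ, d, dʒ, r, ʁ, ð, ɟ

First, the [+voice] segments are /ʒ, d, dʒ, ɱ, n, r, ʁ, ɥ, ŋ, ð, ɟ/.
Among these, [-nasal] gives /ʒ, d, dʒ, r, ʁ, ɥ, ð, ɟ/.
Among these, [-round] leaves /ʒ, d, dʒ, r, ʁ, ð, ɟ/.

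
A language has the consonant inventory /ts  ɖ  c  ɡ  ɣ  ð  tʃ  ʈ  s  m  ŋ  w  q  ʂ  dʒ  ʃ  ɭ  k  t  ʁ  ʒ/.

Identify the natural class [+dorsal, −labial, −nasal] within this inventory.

Eliminate segments failing any feature: /ts, ɖ, ð, tʃ, ʈ, s, m, ʂ, dʒ, ʃ, ɭ, t, ʒ/ are [−dorsal]; /ŋ/ is [+nasal]; /w/ is [+labial]. The remaining /c, ɡ, ɣ, q, k, ʁ/ satisfy [+dorsal], [−labial], [−nasal].

c, ɡ, ɣ, q, k, ʁ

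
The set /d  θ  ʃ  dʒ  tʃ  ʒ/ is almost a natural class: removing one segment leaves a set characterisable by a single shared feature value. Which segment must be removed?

The remaining segments after removing /d/ share [+distributed]; /d/ (voiced alveolar stop) is [-distributed]. For every other candidate removal, the leftover set fails to share any single feature value that the removed segment lacks.

d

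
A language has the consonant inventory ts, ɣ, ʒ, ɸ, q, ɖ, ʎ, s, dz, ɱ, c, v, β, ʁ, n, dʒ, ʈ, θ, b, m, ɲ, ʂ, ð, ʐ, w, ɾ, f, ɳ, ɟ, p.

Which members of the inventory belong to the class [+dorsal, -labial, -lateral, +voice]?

ɣ, ʁ, ɲ, ɟ

Checking each segment against [+dorsal], [-labial], [-lateral], [+voice]: /ɣ/ (voiced velar fricative), /ʁ/ (voiced uvular fricative), /ɲ/ (palatal nasal), /ɟ/ (voiced palatal stop) satisfy every feature; every other segment in the inventory fails at least one.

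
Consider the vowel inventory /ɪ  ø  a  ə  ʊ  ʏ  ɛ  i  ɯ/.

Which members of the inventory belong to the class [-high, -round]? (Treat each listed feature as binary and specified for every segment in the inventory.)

a, ə, ɛ

Checking each segment against [-high], [-round]: /a/ (low unrounded vowel), /ə/ (mid central vowel (schwa)), /ɛ/ (mid front unrounded lax vowel) satisfy every feature; every other segment in the inventory fails at least one.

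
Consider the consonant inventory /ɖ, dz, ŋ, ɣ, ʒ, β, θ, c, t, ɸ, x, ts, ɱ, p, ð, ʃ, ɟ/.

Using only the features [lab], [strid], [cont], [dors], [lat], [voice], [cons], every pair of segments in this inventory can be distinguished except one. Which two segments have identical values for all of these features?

On the given features, /ŋ/ and /ɟ/ have an identical profile: [−labial], [−strident], [−continuant], [+dorsal], [−lateral], [+voice], [+consonantal]. No other two segments in the inventory coincide on all 7 features. (They do differ in [sonorant], [nasal] and [back], which are not among the given features.)

ŋ, ɟ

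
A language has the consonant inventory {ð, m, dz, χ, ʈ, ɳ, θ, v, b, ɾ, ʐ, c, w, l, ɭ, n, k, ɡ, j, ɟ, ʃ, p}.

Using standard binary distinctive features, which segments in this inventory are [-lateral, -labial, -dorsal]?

Checking each segment against [-lateral], [-labial], [-dorsal]: /ð/ (voiced dental fricative), /dz/ (voiced alveolar affricate), /ʈ/ (voiceless retroflex stop), /ɳ/ (retroflex nasal), /θ/ (voiceless dental fricative), /ɾ/ (alveolar tap), among others, satisfy every feature; every other segment in the inventory fails at least one.

ð, dz, ʈ, ɳ, θ, ɾ, ʐ, n, ʃ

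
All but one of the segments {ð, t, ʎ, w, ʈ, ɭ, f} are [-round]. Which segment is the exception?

w

/w/ is the labial-velar glide, which is [+round]; the rest — /t, ð, ɭ, ʎ, ʈ, f/ — are [-round].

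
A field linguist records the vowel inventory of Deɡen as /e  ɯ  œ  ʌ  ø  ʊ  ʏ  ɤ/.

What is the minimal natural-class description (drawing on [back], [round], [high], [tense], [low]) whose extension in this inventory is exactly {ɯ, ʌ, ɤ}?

[+back, −round]

Every target segment is [+back], [−round]; each remaining inventory member fails at least one of these. Each conjunct is needed — [−round] alone would also admit /e/; [+back] alone would also admit /ʊ/ — and no other single listed feature has exactly this extension, so two is the minimum.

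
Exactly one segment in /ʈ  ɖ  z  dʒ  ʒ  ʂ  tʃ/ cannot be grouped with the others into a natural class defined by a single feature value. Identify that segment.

z

/tʃ, ɖ, ʈ, ʂ, ʒ, dʒ/ are all [−anterior], but /z/ (voiced alveolar fricative) is [+anterior]. No other single segment can be removed to leave a set sharing one feature value that the removed segment lacks, so /z/ is the odd one out.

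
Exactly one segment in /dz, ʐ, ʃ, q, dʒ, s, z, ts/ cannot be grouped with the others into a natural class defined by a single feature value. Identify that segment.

/dʒ, ʃ, s, ʐ, dz, z, ts/ are all [+strident], but /q/ (voiceless uvular stop) is [−strident]. No other single segment can be removed to leave a set sharing one feature value that the removed segment lacks, so /q/ is the odd one out.

q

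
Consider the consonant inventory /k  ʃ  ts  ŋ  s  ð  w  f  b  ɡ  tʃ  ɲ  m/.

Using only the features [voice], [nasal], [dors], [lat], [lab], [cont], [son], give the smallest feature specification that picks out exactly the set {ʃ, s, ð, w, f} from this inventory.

[+cont]

The target set is precisely the extension of [+continuant] in this inventory.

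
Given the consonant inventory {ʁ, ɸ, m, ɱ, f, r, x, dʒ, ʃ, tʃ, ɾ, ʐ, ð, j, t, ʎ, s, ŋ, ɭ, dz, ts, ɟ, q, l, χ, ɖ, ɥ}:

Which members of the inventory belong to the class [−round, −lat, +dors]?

ʁ, x, j, ŋ, ɟ, q, χ

Checking each segment against [−round], [−lateral], [+dorsal]: /ʁ/ (voiced uvular fricative), /x/ (voiceless velar fricative), /j/ (palatal glide), /ŋ/ (velar nasal), /ɟ/ (voiced palatal stop), /q/ (voiceless uvular stop), among others, satisfy every feature; every other segment in the inventory fails at least one.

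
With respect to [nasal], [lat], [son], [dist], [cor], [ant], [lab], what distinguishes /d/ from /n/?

/d/ (voiced alveolar stop) and /n/ (alveolar nasal) agree on [−lateral], [−distributed], [+coronal], [+anterior], [−labial]. They differ on [sonorant] (/d/ [−], /n/ [+]), [nasal] (/d/ [−], /n/ [+]).

[sonorant], [nasal]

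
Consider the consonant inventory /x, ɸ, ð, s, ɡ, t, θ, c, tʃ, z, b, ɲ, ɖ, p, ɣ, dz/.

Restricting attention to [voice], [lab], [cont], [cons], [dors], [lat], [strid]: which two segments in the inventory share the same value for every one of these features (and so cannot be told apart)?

ɲ, ɡ

/ɲ/ (palatal nasal) and /ɡ/ (voiced velar stop) are both [+voice], [−labial], [−continuant], [+consonantal], [+dorsal], [−lateral], [−strident], so none of the listed features separates them. (They do differ in [sonorant], [nasal] and [back], which are not among the given features.) Every other pair in the inventory differs on at least one listed feature.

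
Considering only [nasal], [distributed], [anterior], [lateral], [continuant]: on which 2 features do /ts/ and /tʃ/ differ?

/ts/ is the voiceless alveolar affricate and /tʃ/ is the voiceless postalveolar affricate. Both are [-nasal], [-lateral], [-continuant]. /ts/ is [+anterior] while /tʃ/ is [-anterior]; /ts/ is [-distributed] while /tʃ/ is [+distributed], so the distinguishing features are [anterior], [distributed].

[anterior], [distributed]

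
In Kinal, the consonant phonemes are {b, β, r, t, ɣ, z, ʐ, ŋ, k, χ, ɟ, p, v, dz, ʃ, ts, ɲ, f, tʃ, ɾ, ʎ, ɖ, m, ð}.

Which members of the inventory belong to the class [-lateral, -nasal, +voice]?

b, β, r, ɣ, z, ʐ, ɟ, v, dz, ɾ, ɖ, ð

Checking each segment against [-lateral], [-nasal], [+voice]: /b/ (voiced bilabial stop), /β/ (voiced bilabial fricative), /r/ (alveolar trill), /ɣ/ (voiced velar fricative), /z/ (voiced alveolar fricative), /ʐ/ (voiced retroflex fricative), among others, satisfy every feature; every other segment in the inventory fails at least one.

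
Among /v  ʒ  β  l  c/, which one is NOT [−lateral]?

l

/β, ʒ, c, v/ are all [−lateral]; /l/ (alveolar lateral approximant) is [+lateral].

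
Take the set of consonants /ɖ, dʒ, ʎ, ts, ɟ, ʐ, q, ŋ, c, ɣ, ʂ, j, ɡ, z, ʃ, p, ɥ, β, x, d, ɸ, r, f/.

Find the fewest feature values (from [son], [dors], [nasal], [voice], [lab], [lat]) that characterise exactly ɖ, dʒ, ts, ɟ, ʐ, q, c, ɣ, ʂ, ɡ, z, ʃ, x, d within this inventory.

[−son, −lab]

The class [−sonorant], [−labial] has exactly /ɖ, dʒ, ts, ɟ, ʐ, q, c, ɣ, ʂ, ɡ, z, ʃ, x, d/ as its extension in this inventory. No smaller conjunction from the listed features achieves this: [−labial] alone would also admit /ʎ, ŋ, j, r/; [−sonorant] alone would also admit /p, β, ɸ, f/; and checking the remaining single features turns up none with this extension.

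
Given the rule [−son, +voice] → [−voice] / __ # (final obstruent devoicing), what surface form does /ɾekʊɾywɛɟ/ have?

[ɾekʊɾywɛc]

The only segment in the rule's environment that also matches [−son, +voice] is /ɟ/. Applying [−voice] turns the voiced palatal stop into /c/ (voiceless palatal stop), giving [ɾekʊɾywɛc].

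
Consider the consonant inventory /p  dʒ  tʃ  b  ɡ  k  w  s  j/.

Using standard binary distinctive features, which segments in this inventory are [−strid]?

The feature [strident] marks segments high-amplitude, high-frequency frication (the sibilants). In this inventory /p, b, ɡ, k, w, j/ lack that property, so they are [−strident]; /dʒ, tʃ, s/ are [+strident].

p, b, ɡ, k, w, j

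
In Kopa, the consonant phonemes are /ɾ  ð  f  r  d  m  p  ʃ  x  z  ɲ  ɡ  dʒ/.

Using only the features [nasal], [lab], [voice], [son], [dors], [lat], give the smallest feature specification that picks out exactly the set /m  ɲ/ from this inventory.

/m, ɲ/ are exactly the [+nasal] segments in the inventory, so a single feature suffices.

[+nasal]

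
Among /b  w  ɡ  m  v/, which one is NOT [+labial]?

Every segment except /ɡ/ is [+labial]. /ɡ/ (voiced velar stop) is [−labial], so it is the exception.

ɡ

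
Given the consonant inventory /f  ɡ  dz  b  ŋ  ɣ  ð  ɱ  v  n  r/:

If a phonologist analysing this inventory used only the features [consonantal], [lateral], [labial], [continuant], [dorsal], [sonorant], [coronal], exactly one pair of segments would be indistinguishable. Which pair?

v, f

Both /v/ and /f/ are [+consonantal], [−lateral], [+labial], [+continuant], [−dorsal], [−sonorant], [−coronal]. Since the list omits [voice] — which does distinguish the voiced labiodental fricative from the voiceless labiodental fricative — this pair collapses; all other pairs remain distinct.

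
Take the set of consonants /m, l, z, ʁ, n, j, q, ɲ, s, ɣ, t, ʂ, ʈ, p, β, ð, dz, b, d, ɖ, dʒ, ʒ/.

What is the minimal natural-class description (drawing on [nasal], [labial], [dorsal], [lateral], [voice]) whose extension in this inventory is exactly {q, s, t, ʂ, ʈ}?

/q, s, t, ʂ, ʈ/ are all [−voice], [−labial], and no other segment in the inventory matches both values. Dropping any one of them over-generates: [−labial] alone would also admit /l, z, ʁ, n, …/; [−voice] alone would also admit /p/. No other single listed feature picks out exactly this set either, so fewer than two features will not do.

[−voice, −labial]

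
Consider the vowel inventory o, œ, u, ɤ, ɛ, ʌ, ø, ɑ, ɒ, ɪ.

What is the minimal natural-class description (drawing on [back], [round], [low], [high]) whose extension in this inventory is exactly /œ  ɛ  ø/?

[−high, −back]

Every target segment is [−high], [−back]; each remaining inventory member fails at least one of these. Each conjunct is needed — [−back] alone would also admit /ɪ/; [−high] alone would also admit /o, ɤ, ʌ, ɑ, …/ — and no other single listed feature has exactly this extension, so two is the minimum.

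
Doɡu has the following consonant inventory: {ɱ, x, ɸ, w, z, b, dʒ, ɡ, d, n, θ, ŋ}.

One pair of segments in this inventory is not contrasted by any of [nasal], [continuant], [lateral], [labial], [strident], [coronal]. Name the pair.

/ɸ/ (voiceless bilabial fricative) and /w/ (labial-velar glide) are both [-nasal], [+continuant], [-lateral], [+labial], [-strident], [-coronal], so none of the listed features separates them. (They do differ in [sonorant], [voice], [round] and [dorsal], which are not among the given features.) Every other pair in the inventory differs on at least one listed feature.

ɸ, w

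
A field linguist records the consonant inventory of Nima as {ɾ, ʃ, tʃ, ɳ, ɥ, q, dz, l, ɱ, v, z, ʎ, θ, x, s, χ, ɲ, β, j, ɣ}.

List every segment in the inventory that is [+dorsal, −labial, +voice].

ʎ, ɲ, j, ɣ

Checking each segment against [+dorsal], [−labial], [+voice]: /ʎ/ (palatal lateral approximant), /ɲ/ (palatal nasal), /j/ (palatal glide), /ɣ/ (voiced velar fricative) satisfy every feature; every other segment in the inventory fails at least one.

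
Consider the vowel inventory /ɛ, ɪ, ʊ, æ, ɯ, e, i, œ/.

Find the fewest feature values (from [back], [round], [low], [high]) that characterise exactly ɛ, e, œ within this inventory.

[−high, −low]

The class [−high], [−low] has exactly /ɛ, e, œ/ as its extension in this inventory. No smaller conjunction from the listed features achieves this: [−low] alone would also admit /ɪ, ʊ, ɯ, i/; [−high] alone would also admit /æ/; and checking the remaining single features turns up none with this extension.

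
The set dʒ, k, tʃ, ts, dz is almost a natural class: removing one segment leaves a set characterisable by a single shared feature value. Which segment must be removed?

k

The remaining segments after removing /k/ share [+delayed release]; /k/ (voiceless velar stop) is [−delayed release]. For every other candidate removal, the leftover set fails to share any single feature value that the removed segment lacks.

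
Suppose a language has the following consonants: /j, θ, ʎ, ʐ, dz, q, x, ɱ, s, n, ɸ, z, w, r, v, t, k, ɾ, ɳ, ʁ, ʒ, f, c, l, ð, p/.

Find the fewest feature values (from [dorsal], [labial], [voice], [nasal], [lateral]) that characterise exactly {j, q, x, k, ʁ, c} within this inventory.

[−lateral, −labial, +dorsal]

/j, q, x, k, ʁ, c/ are all [−lateral], [−labial], [+dorsal], and no other segment in the inventory matches all three values. Dropping any one of them over-generates: [−labial, +dorsal] alone would also admit /ʎ/; [−lateral, +dorsal] alone would also admit /w/; [−lateral, −labial] alone would also admit /θ, ʐ, dz, s, …/. No other combination of two listed features picks out exactly this set either, so fewer than three features will not do.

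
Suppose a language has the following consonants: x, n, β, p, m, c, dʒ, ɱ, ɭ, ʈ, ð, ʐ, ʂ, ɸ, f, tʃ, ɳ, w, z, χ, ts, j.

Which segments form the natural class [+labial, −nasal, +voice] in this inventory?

Among the inventory, the [+labial] segments are /β, p, m, ɱ, ɸ, f, w/.
Then [−nasal] gives /β, p, ɸ, f, w/.
Then [+voice] leaves /β, w/.

β, w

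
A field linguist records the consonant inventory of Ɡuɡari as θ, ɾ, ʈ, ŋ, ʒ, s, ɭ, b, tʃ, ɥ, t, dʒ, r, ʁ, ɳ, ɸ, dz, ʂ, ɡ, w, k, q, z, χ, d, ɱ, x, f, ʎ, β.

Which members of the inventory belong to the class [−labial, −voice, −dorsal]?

Eliminate segments failing any feature: /ɾ, ŋ, ʒ, ɭ, dʒ, r, ʁ, ɳ, dz, ɡ, z, d, ʎ/ are [+voice]; /b, ɥ, ɸ, w, ɱ, f, β/ are [+labial]; /k, q, χ, x/ are [+dorsal]. The remaining /θ, ʈ, s, tʃ, t, ʂ/ satisfy [−labial], [−voice], [−dorsal].

θ, ʈ, s, tʃ, t, ʂ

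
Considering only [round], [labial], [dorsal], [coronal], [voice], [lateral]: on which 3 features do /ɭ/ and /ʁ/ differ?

The two segments share [-round], [-labial], [+voice]. The only features from the list on which they differ: /ɭ/ is [+lateral] while /ʁ/ is [-lateral]; /ɭ/ is [+coronal] while /ʁ/ is [-coronal]; /ɭ/ is [-dorsal] while /ʁ/ is [+dorsal].

[lateral], [coronal], [dorsal]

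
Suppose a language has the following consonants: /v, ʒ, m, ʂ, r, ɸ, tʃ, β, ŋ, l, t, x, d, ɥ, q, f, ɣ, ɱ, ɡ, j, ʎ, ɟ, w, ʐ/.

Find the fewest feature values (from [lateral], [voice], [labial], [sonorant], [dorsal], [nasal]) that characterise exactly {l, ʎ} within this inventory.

The target set is precisely the extension of [+lateral] in this inventory.

[+lateral]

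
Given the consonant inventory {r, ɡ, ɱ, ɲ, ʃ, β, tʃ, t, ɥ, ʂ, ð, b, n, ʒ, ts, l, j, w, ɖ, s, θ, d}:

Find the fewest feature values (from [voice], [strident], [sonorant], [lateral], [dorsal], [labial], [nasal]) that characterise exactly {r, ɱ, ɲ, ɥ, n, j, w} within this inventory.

[+sonorant, -lateral]

The class [+sonorant], [-lateral] has exactly /r, ɱ, ɲ, ɥ, n, j, w/ as its extension in this inventory. No smaller conjunction from the listed features achieves this: [-lateral] alone would also admit /ɡ, ʃ, β, tʃ, …/; [+sonorant] alone would also admit /l/; and checking the remaining single features turns up none with this extension.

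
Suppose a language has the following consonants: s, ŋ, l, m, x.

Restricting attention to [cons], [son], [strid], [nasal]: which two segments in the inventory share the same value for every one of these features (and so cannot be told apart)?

m, ŋ

On the given features, /m/ and /ŋ/ have an identical profile: [+consonantal], [+sonorant], [−strident], [+nasal]. No other two segments in the inventory coincide on all 4 features. (They do differ in [labial] and [dorsal], which are not among the given features.)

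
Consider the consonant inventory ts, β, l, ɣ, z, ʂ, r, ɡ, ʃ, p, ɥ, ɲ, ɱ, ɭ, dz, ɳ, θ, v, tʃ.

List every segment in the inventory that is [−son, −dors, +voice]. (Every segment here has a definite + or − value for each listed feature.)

Checking each segment against [−sonorant], [−dorsal], [+voice]: /β/ (voiced bilabial fricative), /z/ (voiced alveolar fricative), /dz/ (voiced alveolar affricate), /v/ (voiced labiodental fricative) satisfy every feature; every other segment in the inventory fails at least one.

β, z, dz, v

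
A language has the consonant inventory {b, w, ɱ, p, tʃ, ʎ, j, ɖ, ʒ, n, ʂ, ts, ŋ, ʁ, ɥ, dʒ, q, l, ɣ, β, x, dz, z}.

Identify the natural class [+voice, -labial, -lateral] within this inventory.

Eliminate segments failing any feature: /b, w, ɱ, ɥ, β/ are [+labial]; /p, tʃ, ʂ, ts, q, x/ are [-voice]; /ʎ, l/ are [+lateral]. The remaining /j, ɖ, ʒ, n, ŋ, ʁ, dʒ, ɣ, dz, z/ satisfy [+voice], [-labial], [-lateral].

j, ɖ, ʒ, n, ŋ, ʁ, dʒ, ɣ, dz, z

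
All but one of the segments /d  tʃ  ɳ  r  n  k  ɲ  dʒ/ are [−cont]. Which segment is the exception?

/n, dʒ, d, ɳ, k, tʃ, ɲ/ are all [−continuant]; /r/ (alveolar trill) is [+continuant].

r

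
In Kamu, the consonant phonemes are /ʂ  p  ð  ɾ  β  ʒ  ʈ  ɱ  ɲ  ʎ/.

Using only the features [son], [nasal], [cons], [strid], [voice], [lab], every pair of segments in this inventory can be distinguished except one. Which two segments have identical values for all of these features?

/ʎ/ (palatal lateral approximant) and /ɾ/ (alveolar tap) are both [+sonorant], [-nasal], [+consonantal], [-strident], [+voice], [-labial], so none of the listed features separates them. (They do differ in [lateral] and [dorsal], which are not among the given features.) Every other pair in the inventory differs on at least one listed feature.

ʎ, ɾ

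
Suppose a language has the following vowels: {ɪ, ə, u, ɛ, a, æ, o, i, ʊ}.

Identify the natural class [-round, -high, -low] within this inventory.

ə, ɛ

Checking each segment against [-round], [-high], [-low]: /ə/ (mid central vowel (schwa)), /ɛ/ (mid front unrounded lax vowel) satisfy every feature; every other segment in the inventory fails at least one.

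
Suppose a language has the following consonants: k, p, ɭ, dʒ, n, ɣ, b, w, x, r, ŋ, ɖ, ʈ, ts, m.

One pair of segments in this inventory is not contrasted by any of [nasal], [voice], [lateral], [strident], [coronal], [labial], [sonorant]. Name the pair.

Both /x/ and /k/ are [−nasal], [−voice], [−lateral], [−strident], [−coronal], [−labial], [−sonorant]. Since the list omits [continuant] — which does distinguish the voiceless velar fricative from the voiceless velar stop — this pair collapses; all other pairs remain distinct.

x, k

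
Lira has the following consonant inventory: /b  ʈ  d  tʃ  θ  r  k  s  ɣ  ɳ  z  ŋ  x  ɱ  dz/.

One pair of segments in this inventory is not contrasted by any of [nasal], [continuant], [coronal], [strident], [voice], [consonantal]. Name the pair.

ɱ, ŋ

Both /ɱ/ and /ŋ/ are [+nasal], [-continuant], [-coronal], [-strident], [+voice], [+consonantal]. Since the list omits [labial] and [dorsal] — which do distinguish the labiodental nasal from the velar nasal — this pair collapses; all other pairs remain distinct.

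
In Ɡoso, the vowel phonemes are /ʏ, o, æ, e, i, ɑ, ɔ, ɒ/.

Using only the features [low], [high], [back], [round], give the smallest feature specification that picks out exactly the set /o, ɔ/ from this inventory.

[−low, +back]

The class [−low], [+back] has exactly /o, ɔ/ as its extension in this inventory. No smaller conjunction from the listed features achieves this: [+back] alone would also admit /ɑ, ɒ/; [−low] alone would also admit /ʏ, e, i/; and checking the remaining single features turns up none with this extension.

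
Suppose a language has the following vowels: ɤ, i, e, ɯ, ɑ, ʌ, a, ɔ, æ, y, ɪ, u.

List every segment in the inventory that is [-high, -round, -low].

ɤ, e, ʌ

Checking each segment against [-high], [-round], [-low]: /ɤ/ (mid back unrounded tense vowel), /e/ (mid front unrounded tense vowel), /ʌ/ (mid back unrounded lax vowel) satisfy every feature; every other segment in the inventory fails at least one.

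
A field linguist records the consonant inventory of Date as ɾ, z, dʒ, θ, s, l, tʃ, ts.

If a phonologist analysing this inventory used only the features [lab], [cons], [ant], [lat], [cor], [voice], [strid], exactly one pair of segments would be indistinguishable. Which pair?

Both /s/ and /ts/ are [-labial], [+consonantal], [+anterior], [-lateral], [+coronal], [-voice], [+strident]. Since the list omits [continuant] — which does distinguish the voiceless alveolar fricative from the voiceless alveolar affricate — this pair collapses; all other pairs remain distinct.

s, ts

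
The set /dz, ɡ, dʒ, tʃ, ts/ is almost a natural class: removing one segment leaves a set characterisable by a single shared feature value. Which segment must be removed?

ɡ

[delayed release] (equivalently [strident], [coronal], [dorsal]) groups all but one: /dʒ, dz, ts, tʃ/ share [+delayed release] while /ɡ/ (voiced velar stop) alone is [−delayed release]. Removing any other segment would not leave a single-feature class that excludes it.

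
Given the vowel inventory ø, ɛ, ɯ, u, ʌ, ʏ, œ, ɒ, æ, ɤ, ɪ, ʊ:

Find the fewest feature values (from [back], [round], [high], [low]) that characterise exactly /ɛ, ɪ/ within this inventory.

[-low, -back, -round]

The class [-low], [-back], [-round] has exactly /ɛ, ɪ/ as its extension in this inventory. No smaller conjunction from the listed features achieves this: [-back, -round] alone would also admit /æ/; [-low, -round] alone would also admit /ɯ, ʌ, ɤ/; [-low, -back] alone would also admit /ø, ʏ, œ/; and checking the remaining two-feature bundles turns up none with this extension.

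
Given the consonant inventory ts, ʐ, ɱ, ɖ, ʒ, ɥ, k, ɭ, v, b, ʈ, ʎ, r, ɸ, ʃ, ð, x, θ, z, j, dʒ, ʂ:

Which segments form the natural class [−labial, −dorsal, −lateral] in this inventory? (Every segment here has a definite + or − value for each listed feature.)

The [−labial] segments are /ts, ʐ, ɖ, ʒ, k, ɭ, ʈ, ʎ, r, ʃ, ð, x, θ, z, j, dʒ, ʂ/.
Of those, [−dorsal] gives /ts, ʐ, ɖ, ʒ, ɭ, ʈ, r, ʃ, ð, θ, z, dʒ, ʂ/.
Then [−lateral] leaves /ts, ʐ, ɖ, ʒ, ʈ, r, ʃ, ð, θ, z, dʒ, ʂ/.

ts, ʐ, ɖ, ʒ, ʈ, r, ʃ, ð, θ, z, dʒ, ʂ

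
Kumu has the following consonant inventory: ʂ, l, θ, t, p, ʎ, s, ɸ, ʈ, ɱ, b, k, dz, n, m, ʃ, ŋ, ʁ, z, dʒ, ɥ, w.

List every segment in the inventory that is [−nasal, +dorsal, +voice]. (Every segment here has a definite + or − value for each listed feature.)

ʎ, ʁ, ɥ, w

First, the [−nasal] segments are /ʂ, l, θ, t, p, ʎ, s, ɸ, ʈ, b, k, dz, ʃ, ʁ, z, dʒ, ɥ, w/.
Intersecting with [+dorsal] gives /ʎ, k, ʁ, ɥ, w/.
Among these, [+voice] leaves /ʎ, ʁ, ɥ, w/.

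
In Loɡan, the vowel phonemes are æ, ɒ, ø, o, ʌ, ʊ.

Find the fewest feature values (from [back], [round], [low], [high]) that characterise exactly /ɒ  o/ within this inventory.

The class [−high], [+back], [+round] has exactly /ɒ, o/ as its extension in this inventory. No smaller conjunction from the listed features achieves this: [+back, +round] alone would also admit /ʊ/; [−high, +round] alone would also admit /ø/; [−high, +back] alone would also admit /ʌ/; and checking the remaining two-feature bundles turns up none with this extension.

[−high, +back, +round]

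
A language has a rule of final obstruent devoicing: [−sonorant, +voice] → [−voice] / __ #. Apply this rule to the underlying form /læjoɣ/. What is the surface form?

[læjox]

Only the final segment /ɣ/ is both word-final and matches the structural description. It is a voiced velar fricative, so [−sonorant, +voice] holds; changing it to [−voice] with all other features held fixed yields /x/ (voiceless velar fricative). No other segment meets both the structural description and the environment, so the output is [læjox].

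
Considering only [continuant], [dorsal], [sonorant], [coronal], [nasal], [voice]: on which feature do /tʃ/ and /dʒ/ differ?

[voice]

/tʃ/ is the voiceless postalveolar affricate and /dʒ/ is the voiced postalveolar affricate. Both are [-continuant], [-dorsal], [-sonorant], [+coronal], [-nasal]. /tʃ/ is [-voice] while /dʒ/ is [+voice], so the distinguishing feature is [voice].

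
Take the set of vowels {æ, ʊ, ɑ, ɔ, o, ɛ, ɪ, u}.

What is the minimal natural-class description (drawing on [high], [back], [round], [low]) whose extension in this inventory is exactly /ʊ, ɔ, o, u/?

The target set is precisely the extension of [+round] in this inventory.

[+round]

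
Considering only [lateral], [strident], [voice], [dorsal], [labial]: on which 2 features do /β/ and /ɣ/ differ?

/β/ (voiced bilabial fricative) and /ɣ/ (voiced velar fricative) agree on [−lateral], [−strident], [+voice]. They differ on [labial] (/β/ [+], /ɣ/ [−]), [dorsal] (/β/ [−], /ɣ/ [+]).

[labial], [dorsal]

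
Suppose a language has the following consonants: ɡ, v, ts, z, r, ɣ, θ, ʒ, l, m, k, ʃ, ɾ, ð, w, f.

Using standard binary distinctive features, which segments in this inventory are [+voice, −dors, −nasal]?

v, z, r, ʒ, l, ɾ, ð

Checking each segment against [+voice], [−dorsal], [−nasal]: /v/ (voiced labiodental fricative), /z/ (voiced alveolar fricative), /r/ (alveolar trill), /ʒ/ (voiced postalveolar fricative), /l/ (alveolar lateral approximant), /ɾ/ (alveolar tap), among others, satisfy every feature; every other segment in the inventory fails at least one.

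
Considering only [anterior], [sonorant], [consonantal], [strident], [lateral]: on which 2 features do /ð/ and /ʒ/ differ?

The two segments share [−sonorant], [+consonantal], [−lateral]. The only features from the list on which they differ: /ð/ is [−strident] while /ʒ/ is [+strident]; /ð/ is [+anterior] while /ʒ/ is [−anterior].

[strident], [anterior]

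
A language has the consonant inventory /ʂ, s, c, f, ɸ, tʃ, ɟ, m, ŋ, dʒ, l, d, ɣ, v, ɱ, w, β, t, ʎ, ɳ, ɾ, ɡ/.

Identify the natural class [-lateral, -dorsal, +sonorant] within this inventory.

The [-lateral] segments are /ʂ, s, c, f, ɸ, tʃ, ɟ, m, ŋ, dʒ, d, ɣ, v, ɱ, w, β, t, ɳ, ɾ, ɡ/.
Among these, [-dorsal] gives /ʂ, s, f, ɸ, tʃ, m, dʒ, d, v, ɱ, β, t, ɳ, ɾ/.
Intersecting with [+sonorant] leaves /m, ɱ, ɳ, ɾ/.

m, ɱ, ɳ, ɾ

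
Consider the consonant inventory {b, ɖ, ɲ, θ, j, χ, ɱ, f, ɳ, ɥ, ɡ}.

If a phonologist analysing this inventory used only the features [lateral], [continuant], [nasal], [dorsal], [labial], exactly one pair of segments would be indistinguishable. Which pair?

j, χ

On the given features, /j/ and /χ/ have an identical profile: [−lateral], [+continuant], [−nasal], [+dorsal], [−labial]. No other two segments in the inventory coincide on all 5 features. (They do differ in [sonorant], [voice], [high] and [back], which are not among the given features.)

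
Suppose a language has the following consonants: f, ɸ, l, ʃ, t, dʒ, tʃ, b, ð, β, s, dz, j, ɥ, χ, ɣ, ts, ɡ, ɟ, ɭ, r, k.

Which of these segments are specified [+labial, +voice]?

The [+labial] segments are /f, ɸ, b, β, ɥ/.
Within that set, [+voice] leaves /b, β, ɥ/.

b, β, ɥ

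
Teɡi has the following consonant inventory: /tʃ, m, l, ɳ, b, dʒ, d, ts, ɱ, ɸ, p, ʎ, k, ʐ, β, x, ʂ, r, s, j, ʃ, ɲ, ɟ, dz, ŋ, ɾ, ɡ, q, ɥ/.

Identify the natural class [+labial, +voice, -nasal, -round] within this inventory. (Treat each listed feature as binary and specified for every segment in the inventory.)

The [+labial] segments are /m, b, ɱ, ɸ, p, β, ɥ/.
Within that set, [+voice] gives /m, b, ɱ, β, ɥ/.
Intersecting with [-nasal] gives /b, β, ɥ/.
Within that set, [-round] leaves /b, β/.

b, β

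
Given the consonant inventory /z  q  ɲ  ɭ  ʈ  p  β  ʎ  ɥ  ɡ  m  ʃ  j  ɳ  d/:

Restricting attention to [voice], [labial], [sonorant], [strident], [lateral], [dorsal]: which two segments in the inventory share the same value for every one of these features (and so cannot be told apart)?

j, ɲ

/j/ (palatal glide) and /ɲ/ (palatal nasal) are both [+voice], [−labial], [+sonorant], [−strident], [−lateral], [+dorsal], so none of the listed features separates them. (They do differ in [nasal] and [continuant], which are not among the given features.) Every other pair in the inventory differs on at least one listed feature.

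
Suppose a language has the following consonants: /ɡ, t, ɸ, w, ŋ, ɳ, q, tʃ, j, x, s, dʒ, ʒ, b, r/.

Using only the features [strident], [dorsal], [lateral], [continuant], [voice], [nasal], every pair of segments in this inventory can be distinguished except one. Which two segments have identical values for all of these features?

/j/ (palatal glide) and /w/ (labial-velar glide) are both [−strident], [+dorsal], [−lateral], [+continuant], [+voice], [−nasal], so none of the listed features separates them. (They do differ in [labial], [round] and [back], which are not among the given features.) Every other pair in the inventory differs on at least one listed feature.

j, w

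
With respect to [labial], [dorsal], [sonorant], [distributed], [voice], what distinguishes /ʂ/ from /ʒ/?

The two segments share [-labial], [-dorsal], [-sonorant]. The only features from the list on which they differ: /ʂ/ is [-voice] while /ʒ/ is [+voice]; /ʂ/ is [-distributed] while /ʒ/ is [+distributed].

[voice], [distributed]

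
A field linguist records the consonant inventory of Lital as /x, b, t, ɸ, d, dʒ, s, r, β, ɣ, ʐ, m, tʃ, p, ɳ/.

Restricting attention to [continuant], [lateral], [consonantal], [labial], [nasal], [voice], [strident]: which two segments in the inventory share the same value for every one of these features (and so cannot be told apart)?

/ɣ/ (voiced velar fricative) and /r/ (alveolar trill) are both [+continuant], [−lateral], [+consonantal], [−labial], [−nasal], [+voice], [−strident], so none of the listed features separates them. (They do differ in [sonorant], [coronal] and [dorsal], which are not among the given features.) Every other pair in the inventory differs on at least one listed feature.

ɣ, r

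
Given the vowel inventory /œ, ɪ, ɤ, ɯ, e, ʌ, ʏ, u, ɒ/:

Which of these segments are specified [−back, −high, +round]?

Checking each segment against [−back], [−high], [+round]: /œ/ (mid front rounded lax vowel) satisfies every feature; every other segment in the inventory fails at least one.

œ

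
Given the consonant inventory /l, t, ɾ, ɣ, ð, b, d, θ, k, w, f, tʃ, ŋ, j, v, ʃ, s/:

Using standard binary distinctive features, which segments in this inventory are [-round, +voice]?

First, the [-round] segments are /l, t, ɾ, ɣ, ð, b, d, θ, k, f, tʃ, ŋ, j, v, ʃ, s/.
Of those, [+voice] leaves /l, ɾ, ɣ, ð, b, d, ŋ, j, v/.

l, ɾ, ɣ, ð, b, d, ŋ, j, v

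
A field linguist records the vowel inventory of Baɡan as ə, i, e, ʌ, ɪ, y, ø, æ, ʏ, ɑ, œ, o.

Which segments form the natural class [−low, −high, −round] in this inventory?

ə, e, ʌ

Checking each segment against [−low], [−high], [−round]: /ə/ (mid central vowel (schwa)), /e/ (mid front unrounded tense vowel), /ʌ/ (mid back unrounded lax vowel) satisfy every feature; every other segment in the inventory fails at least one.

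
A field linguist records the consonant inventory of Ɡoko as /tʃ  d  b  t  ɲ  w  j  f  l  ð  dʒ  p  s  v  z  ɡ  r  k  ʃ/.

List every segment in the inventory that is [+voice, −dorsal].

Checking each segment against [+voice], [−dorsal]: /d/ (voiced alveolar stop), /b/ (voiced bilabial stop), /l/ (alveolar lateral approximant), /ð/ (voiced dental fricative), /dʒ/ (voiced postalveolar affricate), /v/ (voiced labiodental fricative), among others, satisfy every feature; every other segment in the inventory fails at least one.

d, b, l, ð, dʒ, v, z, r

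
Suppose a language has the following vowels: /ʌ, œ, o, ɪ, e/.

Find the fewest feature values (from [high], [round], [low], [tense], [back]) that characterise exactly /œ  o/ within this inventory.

[+round]

/œ, o/ are exactly the [+round] segments in the inventory, so a single feature suffices.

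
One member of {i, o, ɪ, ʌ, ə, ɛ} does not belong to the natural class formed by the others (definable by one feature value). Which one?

/i, ə, ɛ, ɪ, ʌ/ are all [-round], but /o/ (mid back rounded tense vowel) is [+round]. No other single segment can be removed to leave a set sharing one feature value that the removed segment lacks, so /o/ is the odd one out.

o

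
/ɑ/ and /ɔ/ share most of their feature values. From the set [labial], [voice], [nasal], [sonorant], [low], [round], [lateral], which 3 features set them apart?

[labial], [round], [low]

The two segments share [+voice], [−nasal], [+sonorant], [−lateral]. The only features from the list on which they differ: /ɑ/ is [−labial] while /ɔ/ is [+labial]; /ɑ/ is [−round] while /ɔ/ is [+round]; /ɑ/ is [+low] while /ɔ/ is [−low].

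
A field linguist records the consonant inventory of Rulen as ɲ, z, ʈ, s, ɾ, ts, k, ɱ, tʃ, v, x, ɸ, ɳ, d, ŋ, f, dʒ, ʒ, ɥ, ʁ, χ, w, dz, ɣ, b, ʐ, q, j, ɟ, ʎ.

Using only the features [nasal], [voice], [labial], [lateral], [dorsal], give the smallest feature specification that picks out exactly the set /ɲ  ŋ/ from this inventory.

/ɲ, ŋ/ are all [+nasal], [+dorsal], and no other segment in the inventory matches both values. Dropping any one of them over-generates: [+dorsal] alone would also admit /k, x, ɥ, ʁ, …/; [+nasal] alone would also admit /ɱ, ɳ/. No other single listed feature picks out exactly this set either, so fewer than two features will not do.

[+nasal, +dorsal]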